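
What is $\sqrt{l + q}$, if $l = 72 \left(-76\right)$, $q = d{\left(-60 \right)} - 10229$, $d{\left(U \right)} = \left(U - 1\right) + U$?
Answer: $3 i \sqrt{1758} \approx 125.79 i$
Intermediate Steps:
$d{\left(U \right)} = -1 + 2 U$ ($d{\left(U \right)} = \left(-1 + U\right) + U = -1 + 2 U$)
$q = -10350$ ($q = \left(-1 + 2 \left(-60\right)\right) - 10229 = \left(-1 - 120\right) - 10229 = -121 - 10229 = -10350$)
$l = -5472$
$\sqrt{l + q} = \sqrt{-5472 - 10350} = \sqrt{-15822} = 3 i \sqrt{1758}$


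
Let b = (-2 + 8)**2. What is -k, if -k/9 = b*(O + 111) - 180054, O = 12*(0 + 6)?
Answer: -1561194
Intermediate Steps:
O = 72 (O = 12*6 = 72)
b = 36 (b = 6**2 = 36)
k = 1561194 (k = -9*(36*(72 + 111) - 180054) = -9*(36*183 - 180054) = -9*(6588 - 180054) = -9*(-173466) = 1561194)
-k = -1*1561194 = -1561194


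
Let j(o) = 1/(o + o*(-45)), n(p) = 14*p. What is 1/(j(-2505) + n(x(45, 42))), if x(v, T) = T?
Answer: 110220/64809361 ≈ 0.0017007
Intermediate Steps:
j(o) = -1/(44*o) (j(o) = 1/(o - 45*o) = 1/(-44*o) = -1/(44*o))
1/(j(-2505) + n(x(45, 42))) = 1/(-1/44/(-2505) + 14*42) = 1/(-1/44*(-1/2505) + 588) = 1/(1/110220 + 588) = 1/(64809361/110220) = 110220/64809361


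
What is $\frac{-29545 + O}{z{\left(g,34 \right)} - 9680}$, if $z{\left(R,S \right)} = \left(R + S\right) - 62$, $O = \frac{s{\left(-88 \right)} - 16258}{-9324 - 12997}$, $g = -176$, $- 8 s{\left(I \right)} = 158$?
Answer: $\frac{2637830669}{882483056} \approx 2.9891$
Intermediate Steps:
$s{\left(I \right)} = - \frac{79}{4}$ ($s{\left(I \right)} = \left(- \frac{1}{8}\right) 158 = - \frac{79}{4}$)
$O = \frac{65111}{89284}$ ($O = \frac{- \frac{79}{4} - 16258}{-9324 - 12997} = - \frac{65111}{4 \left(-22321\right)} = \left(- \frac{65111}{4}\right) \left(- \frac{1}{22321}\right) = \frac{65111}{89284} \approx 0.72926$)
$z{\left(R,S \right)} = -62 + R + S$
$\frac{-29545 + O}{z{\left(g,34 \right)} - 9680} = \frac{-29545 + \frac{65111}{89284}}{\left(-62 - 176 + 34\right) - 9680} = - \frac{2637830669}{89284 \left(-204 - 9680\right)} = - \frac{2637830669}{89284 \left(-9884\right)} = \left(- \frac{2637830669}{89284}\right) \left(- \frac{1}{9884}\right) = \frac{2637830669}{882483056}$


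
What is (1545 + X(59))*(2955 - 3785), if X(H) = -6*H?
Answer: -988530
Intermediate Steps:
(1545 + X(59))*(2955 - 3785) = (1545 - 6*59)*(2955 - 3785) = (1545 - 354)*(-830) = 1191*(-830) = -988530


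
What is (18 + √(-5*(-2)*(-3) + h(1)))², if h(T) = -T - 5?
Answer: 288 + 216*I ≈ 288.0 + 216.0*I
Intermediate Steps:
h(T) = -5 - T
(18 + √(-5*(-2)*(-3) + h(1)))² = (18 + √(-5*(-2)*(-3) + (-5 - 1*1)))² = (18 + √(10*(-3) + (-5 - 1)))² = (18 + √(-30 - 6))² = (18 + √(-36))² = (18 + 6*I)²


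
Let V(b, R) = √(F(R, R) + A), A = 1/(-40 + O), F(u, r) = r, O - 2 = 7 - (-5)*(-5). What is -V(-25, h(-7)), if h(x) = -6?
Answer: -I*√4718/28 ≈ -2.4531*I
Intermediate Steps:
O = -16 (O = 2 + (7 - (-5)*(-5)) = 2 + (7 - 1*25) = 2 + (7 - 25) = 2 - 18 = -16)
A = -1/56 (A = 1/(-40 - 16) = 1/(-56) = -1/56 ≈ -0.017857)
V(b, R) = √(-1/56 + R) (V(b, R) = √(R - 1/56) = √(-1/56 + R))
-V(-25, h(-7)) = -√(-14 + 784*(-6))/28 = -√(-14 - 4704)/28 = -√(-4718)/28 = -I*√4718/28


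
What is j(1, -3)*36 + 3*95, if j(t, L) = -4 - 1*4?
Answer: -3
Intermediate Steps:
j(t, L) = -8 (j(t, L) = -4 - 4 = -8)
j(1, -3)*36 + 3*95 = -8*36 + 3*95 = -288 + 285 = -3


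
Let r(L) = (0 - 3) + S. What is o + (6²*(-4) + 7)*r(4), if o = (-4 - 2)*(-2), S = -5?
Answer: 1108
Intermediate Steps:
o = 12 (o = -6*(-2) = 12)
r(L) = -8 (r(L) = (0 - 3) - 5 = -3 - 5 = -8)
o + (6²*(-4) + 7)*r(4) = 12 + (6²*(-4) + 7)*(-8) = 12 + (36*(-4) + 7)*(-8) = 12 + (-144 + 7)*(-8) = 12 - 137*(-8) = 12 + 1096 = 1108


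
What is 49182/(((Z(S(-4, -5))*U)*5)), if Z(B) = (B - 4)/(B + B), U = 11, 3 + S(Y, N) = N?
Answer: 65576/55 ≈ 1192.3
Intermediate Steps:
S(Y, N) = -3 + N
Z(B) = (-4 + B)/(2*B) (Z(B) = (-4 + B)/((2*B)) = (-4 + B)*(1/(2*B)) = (-4 + B)/(2*B))
49182/(((Z(S(-4, -5))*U)*5)) = 49182/(((((-4 + (-3 - 5))/(2*(-3 - 5)))*11)*5)) = 49182/(((((½)*(-4 - 8)/(-8))*11)*5)) = 49182/(((((½)*(-⅛)*(-12))*11)*5)) = 49182/((((¾)*11)*5)) = 49182/(((33/4)*5)) = 49182/(165/4) = 49182*(4/165) = 65576/55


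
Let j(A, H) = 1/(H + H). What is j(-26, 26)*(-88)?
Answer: -22/13 ≈ -1.6923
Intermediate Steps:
j(A, H) = 1/(2*H)
j(-26, 26)*(-88) = ((½)/26)*(-88) = ((½)*(1/26))*(-88) = (1/52)*(-88) = -22/13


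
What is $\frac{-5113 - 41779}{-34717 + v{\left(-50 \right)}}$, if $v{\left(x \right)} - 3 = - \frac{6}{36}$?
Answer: $\frac{281352}{208285} \approx 1.3508$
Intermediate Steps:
$v{\left(x \right)} = \frac{17}{6}$ ($v{\left(x \right)} = 3 - \frac{6}{36} = 3 - \frac{1}{6} = \frac{17}{6}$)
$\frac{-5113 - 41779}{-34717 + v{\left(-50 \right)}} = \frac{-5113 - 41779}{-34717 + \frac{17}{6}} = - \frac{46892}{- \frac{208285}{6}} = \left(-46892\right) \left(- \frac{6}{208285}\right) = \frac{281352}{208285}$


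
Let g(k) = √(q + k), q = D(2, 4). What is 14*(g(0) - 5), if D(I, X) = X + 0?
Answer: -42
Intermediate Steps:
D(I, X) = X
q = 4
g(k) = √(4 + k)
14*(g(0) - 5) = 14*(√(4 + 0) - 5) = 14*(√4 - 5) = 14*(2 - 5) = 14*(-3) = -42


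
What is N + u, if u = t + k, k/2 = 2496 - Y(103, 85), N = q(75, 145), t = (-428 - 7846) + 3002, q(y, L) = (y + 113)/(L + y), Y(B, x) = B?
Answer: -26683/55 ≈ -485.15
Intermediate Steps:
q(y, L) = (113 + y)/(L + y)
t = -5272 (t = -8274 + 3002 = -5272)
N = 47/55 (N = (113 + 75)/(145 + 75) = 188/220 = (1/220)*188 = 47/55 ≈ 0.85455)
k = 4786 (k = 2*(2496 - 1*103) = 2*(2496 - 103) = 2*2393 = 4786)
u = -486 (u = -5272 + 4786 = -486)
N + u = 47/55 - 486 = -26683/55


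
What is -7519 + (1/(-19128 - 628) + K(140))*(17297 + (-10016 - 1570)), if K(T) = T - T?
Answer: -148551075/19756 ≈ -7519.3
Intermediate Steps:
K(T) = 0
-7519 + (1/(-19128 - 628) + K(140))*(17297 + (-10016 - 1570)) = -7519 + (1/(-19128 - 628) + 0)*(17297 + (-10016 - 1570)) = -7519 + (1/(-19756) + 0)*(17297 - 11586) = -7519 + (-1/19756 + 0)*5711 = -7519 - 1/19756*5711 = -7519 - 5711/19756 = -148551075/19756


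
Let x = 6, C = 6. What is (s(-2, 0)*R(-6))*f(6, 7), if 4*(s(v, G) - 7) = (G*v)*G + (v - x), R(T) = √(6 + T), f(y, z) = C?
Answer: 0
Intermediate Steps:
f(y, z) = 6
s(v, G) = 11/2 + v/4 + v*G²/4 (s(v, G) = 7 + ((G*v)*G + (v - 1*6))/4 = 7 + (v*G² + (v - 6))/4 = 7 + (v*G² + (-6 + v))/4 = 7 + (-6 + v + v*G²)/4 = 7 + (-3/2 + v/4 + v*G²/4) = 11/2 + v/4 + v*G²/4)
(s(-2, 0)*R(-6))*f(6, 7) = ((11/2 + (¼)*(-2) + (¼)*(-2)*0²)*√(6 - 6))*6 = ((11/2 - ½ + (¼)*(-2)*0)*√0)*6 = ((11/2 - ½ + 0)*0)*6 = (5*0)*6 = 0*6 = 0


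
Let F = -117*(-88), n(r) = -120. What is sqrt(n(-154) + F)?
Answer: 8*sqrt(159) ≈ 100.88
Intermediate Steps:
F = 10296
sqrt(n(-154) + F) = sqrt(-120 + 10296) = sqrt(10176) = 8*sqrt(159)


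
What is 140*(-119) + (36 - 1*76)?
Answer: -16700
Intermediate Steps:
140*(-119) + (36 - 1*76) = -16660 + (36 - 76) = -16660 - 40 = -16700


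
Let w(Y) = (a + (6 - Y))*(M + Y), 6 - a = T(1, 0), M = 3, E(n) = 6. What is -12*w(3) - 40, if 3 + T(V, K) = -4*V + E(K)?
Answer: -760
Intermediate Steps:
T(V, K) = 3 - 4*V (T(V, K) = -3 + (-4*V + 6) = -3 + (6 - 4*V) = 3 - 4*V)
a = 7 (a = 6 - (3 - 4*1) = 6 - (3 - 4) = 6 - 1*(-1) = 6 + 1 = 7)
w(Y) = (3 + Y)*(13 - Y) (w(Y) = (7 + (6 - Y))*(3 + Y) = (13 - Y)*(3 + Y) = (3 + Y)*(13 - Y))
-12*w(3) - 40 = -12*(39 - 1*3² + 10*3) - 40 = -12*(39 - 1*9 + 30) - 40 = -12*(39 - 9 + 30) - 40 = -12*60 - 40 = -720 - 40 = -760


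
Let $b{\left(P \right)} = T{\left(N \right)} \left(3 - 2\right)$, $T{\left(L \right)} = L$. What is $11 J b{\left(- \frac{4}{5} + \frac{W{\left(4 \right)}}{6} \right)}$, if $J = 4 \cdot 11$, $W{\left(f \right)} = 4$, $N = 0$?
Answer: $0$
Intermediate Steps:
$J = 44$
$b{\left(P \right)} = 0$ ($b{\left(P \right)} = 0 \left(3 - 2\right) = 0 \cdot 1 = 0$)
$11 J b{\left(- \frac{4}{5} + \frac{W{\left(4 \right)}}{6} \right)} = 11 \cdot 44 \cdot 0 = 484 \cdot 0 = 0$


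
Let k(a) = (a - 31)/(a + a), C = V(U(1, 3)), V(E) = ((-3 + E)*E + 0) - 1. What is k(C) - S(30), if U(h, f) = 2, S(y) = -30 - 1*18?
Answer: 161/3 ≈ 53.667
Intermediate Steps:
S(y) = -48 (S(y) = -30 - 18 = -48)
V(E) = -1 + E*(-3 + E) (V(E) = (E*(-3 + E) + 0) - 1 = E*(-3 + E) - 1 = -1 + E*(-3 + E))
C = -3 (C = -1 + 2**2 - 3*2 = -1 + 4 - 6 = -3)
k(a) = (-31 + a)/(2*a) (k(a) = (-31 + a)/((2*a)) = (-31 + a)*(1/(2*a)) = (-31 + a)/(2*a))
k(C) - S(30) = (1/2)*(-31 - 3)/(-3) - 1*(-48) = (1/2)*(-1/3)*(-34) + 48 = 17/3 + 48 = 161/3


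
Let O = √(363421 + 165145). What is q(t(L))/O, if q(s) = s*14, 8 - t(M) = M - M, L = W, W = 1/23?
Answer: 56*√528566/264283 ≈ 0.15405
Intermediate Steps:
W = 1/23 ≈ 0.043478
L = 1/23 ≈ 0.043478
t(M) = 8 (t(M) = 8 - (M - M) = 8 - 1*0 = 8 + 0 = 8)
q(s) = 14*s
O = √528566 ≈ 727.03
q(t(L))/O = (14*8)/(√528566) = 112*(√528566/528566) = 56*√528566/264283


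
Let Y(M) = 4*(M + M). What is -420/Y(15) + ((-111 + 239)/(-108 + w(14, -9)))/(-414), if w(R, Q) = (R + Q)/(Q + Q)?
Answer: -313533/89654 ≈ -3.4971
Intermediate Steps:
Y(M) = 8*M (Y(M) = 4*(2*M) = 8*M)
w(R, Q) = (Q + R)/(2*Q) (w(R, Q) = (Q + R)/((2*Q)) = (Q + R)*(1/(2*Q)) = (Q + R)/(2*Q))
-420/Y(15) + ((-111 + 239)/(-108 + w(14, -9)))/(-414) = -420/(8*15) + ((-111 + 239)/(-108 + (½)*(-9 + 14)/(-9)))/(-414) = -420/120 + (128/(-108 + (½)*(-⅑)*5))*(-1/414) = -420*1/120 + (128/(-108 - 5/18))*(-1/414) = -7/2 + (128/(-1949/18))*(-1/414) = -7/2 + (128*(-18/1949))*(-1/414) = -7/2 - 2304/1949*(-1/414) = -7/2 + 128/44827 = -313533/89654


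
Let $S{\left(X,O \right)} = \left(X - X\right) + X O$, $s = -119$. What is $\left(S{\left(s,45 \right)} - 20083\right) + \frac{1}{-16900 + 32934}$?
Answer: $- \frac{407872891}{16034} \approx -25438.0$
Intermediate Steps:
$S{\left(X,O \right)} = O X$ ($S{\left(X,O \right)} = 0 + O X = O X$)
$\left(S{\left(s,45 \right)} - 20083\right) + \frac{1}{-16900 + 32934} = \left(45 \left(-119\right) - 20083\right) + \frac{1}{-16900 + 32934} = \left(-5355 - 20083\right) + \frac{1}{16034} = -25438 + \frac{1}{16034} = - \frac{407872891}{16034}$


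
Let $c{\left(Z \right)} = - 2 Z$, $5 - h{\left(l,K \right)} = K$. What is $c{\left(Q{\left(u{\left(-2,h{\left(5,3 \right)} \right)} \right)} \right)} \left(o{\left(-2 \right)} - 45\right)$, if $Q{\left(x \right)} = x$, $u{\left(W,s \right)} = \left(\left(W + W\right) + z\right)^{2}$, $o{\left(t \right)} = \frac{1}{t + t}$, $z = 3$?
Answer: $\frac{181}{2} \approx 90.5$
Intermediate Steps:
$h{\left(l,K \right)} = 5 - K$
$o{\left(t \right)} = \frac{1}{2 t}$
$u{\left(W,s \right)} = \left(3 + 2 W\right)^{2}$ ($u{\left(W,s \right)} = \left(\left(W + W\right) + 3\right)^{2} = \left(2 W + 3\right)^{2} = \left(3 + 2 W\right)^{2}$)
$c{\left(Q{\left(u{\left(-2,h{\left(5,3 \right)} \right)} \right)} \right)} \left(o{\left(-2 \right)} - 45\right) = - 2 \left(3 + 2 \left(-2\right)\right)^{2} \left(\frac{1}{2 \left(-2\right)} - 45\right) = - 2 \left(3 - 4\right)^{2} \left(\frac{1}{2} \left(- \frac{1}{2}\right) - 45\right) = - 2 \left(-1\right)^{2} \left(- \frac{1}{4} - 45\right) = \left(-2\right) 1 \left(- \frac{181}{4}\right) = \left(-2\right) \left(- \frac{181}{4}\right) = \frac{181}{2}$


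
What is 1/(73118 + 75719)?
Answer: 1/148837 ≈ 6.7188e-6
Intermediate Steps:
1/(73118 + 75719) = 1/148837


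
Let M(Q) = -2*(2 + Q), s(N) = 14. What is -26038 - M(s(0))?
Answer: -26006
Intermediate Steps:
M(Q) = -4 - 2*Q
-26038 - M(s(0)) = -26038 - (-4 - 2*14) = -26038 - (-4 - 28) = -26038 - 1*(-32) = -26038 + 32 = -26006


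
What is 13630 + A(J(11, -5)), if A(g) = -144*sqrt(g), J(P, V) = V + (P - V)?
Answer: 13630 - 144*sqrt(11) ≈ 13152.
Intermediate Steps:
J(P, V) = P
13630 + A(J(11, -5)) = 13630 - 144*sqrt(11)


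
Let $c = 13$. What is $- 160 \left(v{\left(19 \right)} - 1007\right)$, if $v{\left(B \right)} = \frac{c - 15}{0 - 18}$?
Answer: $\frac{1449920}{9} \approx 1.611 \cdot 10^{5}$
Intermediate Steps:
$v{\left(B \right)} = \frac{1}{9}$ ($v{\left(B \right)} = \frac{13 - 15}{0 - 18} = - \frac{2}{-18} = \left(-2\right) \left(- \frac{1}{18}\right) = \frac{1}{9}$)
$- 160 \left(v{\left(19 \right)} - 1007\right) = - 160 \left(\frac{1}{9} - 1007\right) = \left(-160\right) \left(- \frac{9062}{9}\right) = \frac{1449920}{9}$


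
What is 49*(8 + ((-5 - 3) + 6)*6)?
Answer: -196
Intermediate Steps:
49*(8 + ((-5 - 3) + 6)*6) = 49*(8 + (-8 + 6)*6) = 49*(8 - 2*6) = 49*(8 - 12) = 49*(-4) = -196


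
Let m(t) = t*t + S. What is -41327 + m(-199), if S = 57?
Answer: -1669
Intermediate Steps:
m(t) = 57 + t² (m(t) = t*t + 57 = t² + 57 = 57 + t²)
-41327 + m(-199) = -41327 + (57 + (-199)²) = -41327 + (57 + 39601) = -41327 + 39658 = -1669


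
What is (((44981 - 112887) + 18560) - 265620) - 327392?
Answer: -642358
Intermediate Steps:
(((44981 - 112887) + 18560) - 265620) - 327392 = ((-67906 + 18560) - 265620) - 327392 = (-49346 - 265620) - 327392 = -314966 - 327392 = -642358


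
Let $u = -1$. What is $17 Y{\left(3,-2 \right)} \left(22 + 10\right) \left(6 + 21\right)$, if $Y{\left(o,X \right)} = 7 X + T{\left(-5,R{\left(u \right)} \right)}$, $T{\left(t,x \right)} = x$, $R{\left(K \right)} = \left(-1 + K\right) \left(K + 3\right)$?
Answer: $-264384$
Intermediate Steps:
$R{\left(K \right)} = \left(-1 + K\right) \left(3 + K\right)$
$Y{\left(o,X \right)} = -4 + 7 X$ ($Y{\left(o,X \right)} = 7 X + \left(-3 + \left(-1\right)^{2} + 2 \left(-1\right)\right) = 7 X - 4 = -4 + 7 X$)
$17 Y{\left(3,-2 \right)} \left(22 + 10\right) \left(6 + 21\right) = 17 \left(-4 + 7 \left(-2\right)\right) \left(22 + 10\right) \left(6 + 21\right) = 17 \left(-4 - 14\right) 32 \cdot 27 = 17 \left(-18\right) 864 = \left(-306\right) 864 = -264384$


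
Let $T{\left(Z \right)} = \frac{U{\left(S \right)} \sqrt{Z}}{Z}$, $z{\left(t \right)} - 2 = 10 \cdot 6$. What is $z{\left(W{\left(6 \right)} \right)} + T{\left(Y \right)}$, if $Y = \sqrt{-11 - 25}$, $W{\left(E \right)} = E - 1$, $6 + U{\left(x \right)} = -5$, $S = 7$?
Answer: $62 + \frac{11 \sqrt{6} i^{\frac{3}{2}}}{6} \approx 58.825 + 3.1754 i$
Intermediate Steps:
$U{\left(x \right)} = -11$ ($U{\left(x \right)} = -6 - 5 = -11$)
$W{\left(E \right)} = -1 + E$
$z{\left(t \right)} = 62$ ($z{\left(t \right)} = 2 + 10 \cdot 6 = 2 + 60 = 62$)
$Y = 6 i$ ($Y = \sqrt{-36} = 6 i \approx 6.0 i$)
$T{\left(Z \right)} = - \frac{11}{\sqrt{Z}}$ ($T{\left(Z \right)} = \frac{\left(-11\right) \sqrt{Z}}{Z} = - \frac{11}{\sqrt{Z}}$)
$z{\left(W{\left(6 \right)} \right)} + T{\left(Y \right)} = 62 - \frac{11}{\sqrt{6} \sqrt{i}} = 62 - 11 \frac{\sqrt{6} \left(- i^{\frac{3}{2}}\right)}{6} = 62 + \frac{11 \sqrt{6} i^{\frac{3}{2}}}{6}$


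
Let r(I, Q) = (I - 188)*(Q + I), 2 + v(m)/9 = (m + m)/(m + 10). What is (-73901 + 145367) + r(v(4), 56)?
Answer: 3077222/49 ≈ 62800.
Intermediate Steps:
v(m) = -18 + 18*m/(10 + m) (v(m) = -18 + 9*((m + m)/(m + 10)) = -18 + 9*((2*m)/(10 + m)) = -18 + 9*(2*m/(10 + m)) = -18 + 18*m/(10 + m))
r(I, Q) = (-188 + I)*(I + Q)
(-73901 + 145367) + r(v(4), 56) = (-73901 + 145367) + ((-180/(10 + 4))² - (-33840)/(10 + 4) - 188*56 - 180/(10 + 4)*56) = 71466 + ((-180/14)² - (-33840)/14 - 10528 - 180/14*56) = 71466 + ((-180*1/14)² - (-33840)/14 - 10528 - 180*1/14*56) = 71466 + ((-90/7)² - 188*(-90/7) - 10528 - 90/7*56) = 71466 + (8100/49 + 16920/7 - 10528 - 720) = 71466 - 424612/49 = 3077222/49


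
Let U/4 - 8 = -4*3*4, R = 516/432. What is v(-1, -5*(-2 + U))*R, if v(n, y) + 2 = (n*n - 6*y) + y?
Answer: -174193/36 ≈ -4838.7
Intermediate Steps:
R = 43/36 (R = 516*(1/432) = 43/36 ≈ 1.1944)
U = -160 (U = 32 + 4*(-4*3*4) = 32 + 4*(-12*4) = 32 + 4*(-48) = 32 - 192 = -160)
v(n, y) = -2 + n**2 - 5*y (v(n, y) = -2 + ((n*n - 6*y) + y) = -2 + ((n**2 - 6*y) + y) = -2 + (n**2 - 5*y) = -2 + n**2 - 5*y)
v(-1, -5*(-2 + U))*R = (-2 + (-1)**2 - (-25)*(-2 - 160))*(43/36) = (-2 + 1 - (-25)*(-162))*(43/36) = (-2 + 1 - 5*810)*(43/36) = (-2 + 1 - 4050)*(43/36) = -4051*43/36 = -174193/36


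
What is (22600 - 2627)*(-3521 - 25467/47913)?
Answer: -1123329055740/15971 ≈ -7.0335e+7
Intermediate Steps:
(22600 - 2627)*(-3521 - 25467/47913) = 19973*(-3521 - 25467*1/47913) = 19973*(-3521 - 8489/15971) = 19973*(-56242380/15971) = -1123329055740/15971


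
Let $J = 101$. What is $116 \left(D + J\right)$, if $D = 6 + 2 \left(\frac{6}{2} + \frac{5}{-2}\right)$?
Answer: $12528$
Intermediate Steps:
$D = 7$ ($D = 6 + 2 \left(6 \cdot \frac{1}{2} + 5 \left(- \frac{1}{2}\right)\right) = 6 + 2 \left(3 - \frac{5}{2}\right) = 6 + 2 \cdot \frac{1}{2} = 6 + 1 = 7$)
$116 \left(D + J\right) = 116 \left(7 + 101\right) = 116 \cdot 108 = 12528$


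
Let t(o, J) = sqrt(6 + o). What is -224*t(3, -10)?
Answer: -672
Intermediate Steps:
-224*t(3, -10) = -224*sqrt(6 + 3) = -224*sqrt(9) = -224*3 = -672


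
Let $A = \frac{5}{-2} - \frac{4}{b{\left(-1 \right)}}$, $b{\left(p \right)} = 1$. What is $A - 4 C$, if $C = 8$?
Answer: $- \frac{77}{2} \approx -38.5$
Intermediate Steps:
$A = - \frac{13}{2}$ ($A = \frac{5}{-2} - \frac{4}{1} = 5 \left(- \frac{1}{2}\right) - 4 = - \frac{5}{2} - 4 = - \frac{13}{2} \approx -6.5$)
$A - 4 C = - \frac{13}{2} - 32 = - \frac{77}{2}$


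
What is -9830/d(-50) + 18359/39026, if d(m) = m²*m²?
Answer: 5718006221/12195625000 ≈ 0.46886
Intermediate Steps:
d(m) = m⁴
-9830/d(-50) + 18359/39026 = -9830/((-50)⁴) + 18359/39026 = -9830/6250000 + 18359*(1/39026) = -9830*1/6250000 + 18359/39026 = -983/625000 + 18359/39026 = 5718006221/12195625000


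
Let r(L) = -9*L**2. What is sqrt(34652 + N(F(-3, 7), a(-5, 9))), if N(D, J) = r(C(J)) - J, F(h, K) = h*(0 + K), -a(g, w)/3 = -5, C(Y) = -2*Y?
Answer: sqrt(26537) ≈ 162.90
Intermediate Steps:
a(g, w) = 15 (a(g, w) = -3*(-5) = 15)
F(h, K) = K*h (F(h, K) = h*K = K*h)
N(D, J) = -J - 36*J**2 (N(D, J) = -9*4*J**2 - J = -36*J**2 - J = -J - 36*J**2)
sqrt(34652 + N(F(-3, 7), a(-5, 9))) = sqrt(34652 + 15*(-1 - 36*15)) = sqrt(34652 + 15*(-1 - 540)) = sqrt(34652 + 15*(-541)) = sqrt(34652 - 8115) = sqrt(26537)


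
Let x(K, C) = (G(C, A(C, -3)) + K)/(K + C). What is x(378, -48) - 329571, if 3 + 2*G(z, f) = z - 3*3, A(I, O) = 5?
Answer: -18126347/55 ≈ -3.2957e+5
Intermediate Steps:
G(z, f) = -6 + z/2 (G(z, f) = -3/2 + (z - 3*3)/2 = -3/2 + (z - 9)/2 = -3/2 + (-9 + z)/2 = -3/2 + (-9/2 + z/2) = -6 + z/2)
x(K, C) = (-6 + K + C/2)/(C + K) (x(K, C) = ((-6 + C/2) + K)/(K + C) = (-6 + K + C/2)/(C + K))
x(378, -48) - 329571 = (-6 + 378 + (½)*(-48))/(-48 + 378) - 329571 = (-6 + 378 - 24)/330 - 329571 = (1/330)*348 - 329571 = 58/55 - 329571 = -18126347/55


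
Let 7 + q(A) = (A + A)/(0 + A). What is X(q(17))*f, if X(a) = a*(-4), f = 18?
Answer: 360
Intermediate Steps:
q(A) = -5 (q(A) = -7 + (A + A)/(0 + A) = -7 + (2*A)/A = -7 + 2 = -5)
X(a) = -4*a
X(q(17))*f = -4*(-5)*18 = 20*18 = 360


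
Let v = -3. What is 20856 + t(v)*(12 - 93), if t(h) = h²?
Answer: 20127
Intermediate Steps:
20856 + t(v)*(12 - 93) = 20856 + (-3)²*(12 - 93) = 20856 + 9*(-81) = 20856 - 729 = 20127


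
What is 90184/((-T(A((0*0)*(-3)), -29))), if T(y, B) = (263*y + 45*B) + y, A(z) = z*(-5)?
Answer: 90184/1305 ≈ 69.106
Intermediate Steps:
A(z) = -5*z
T(y, B) = 45*B + 264*y (T(y, B) = (45*B + 263*y) + y = 45*B + 264*y)
90184/((-T(A((0*0)*(-3)), -29))) = 90184/((-(45*(-29) + 264*(-5*0*0*(-3))))) = 90184/((-(-1305 + 264*(-0*(-3))))) = 90184/((-(-1305 + 264*(-5*0)))) = 90184/((-(-1305 + 264*0))) = 90184/((-(-1305 + 0))) = 90184/((-1*(-1305))) = 90184/1305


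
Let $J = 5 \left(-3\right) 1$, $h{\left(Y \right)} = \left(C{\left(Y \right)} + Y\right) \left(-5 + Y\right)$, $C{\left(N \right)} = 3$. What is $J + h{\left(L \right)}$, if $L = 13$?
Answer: $113$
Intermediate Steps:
$h{\left(Y \right)} = \left(-5 + Y\right) \left(3 + Y\right)$ ($h{\left(Y \right)} = \left(3 + Y\right) \left(-5 + Y\right) = \left(-5 + Y\right) \left(3 + Y\right)$)
$J = -15$ ($J = \left(-15\right) 1 = -15$)
$J + h{\left(L \right)} = -15 - \left(41 - 169\right) = -15 - -128 = -15 + 128 = 113$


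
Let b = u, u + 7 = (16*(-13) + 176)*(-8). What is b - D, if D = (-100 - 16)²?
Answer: -13207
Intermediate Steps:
D = 13456 (D = (-116)² = 13456)
u = 249 (u = -7 + (16*(-13) + 176)*(-8) = -7 + (-208 + 176)*(-8) = -7 - 32*(-8) = -7 + 256 = 249)
b = 249
b - D = 249 - 1*13456 = 249 - 13456 = -13207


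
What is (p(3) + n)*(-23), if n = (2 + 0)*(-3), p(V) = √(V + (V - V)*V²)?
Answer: 138 - 23*√3 ≈ 98.163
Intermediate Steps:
p(V) = √V (p(V) = √(V + 0*V²) = √(V + 0) = √V)
n = -6 (n = 2*(-3) = -6)
(p(3) + n)*(-23) = (√3 - 6)*(-23) = (-6 + √3)*(-23) = 138 - 23*√3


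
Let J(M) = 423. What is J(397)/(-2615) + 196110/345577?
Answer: 366648579/903683855 ≈ 0.40573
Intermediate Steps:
J(397)/(-2615) + 196110/345577 = 423/(-2615) + 196110/345577 = 423*(-1/2615) + 196110*(1/345577) = -423/2615 + 196110/345577 = 366648579/903683855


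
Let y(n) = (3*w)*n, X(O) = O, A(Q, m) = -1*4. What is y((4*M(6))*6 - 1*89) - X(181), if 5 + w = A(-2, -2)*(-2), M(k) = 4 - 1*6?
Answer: -1414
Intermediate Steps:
M(k) = -2 (M(k) = 4 - 6 = -2)
A(Q, m) = -4
w = 3 (w = -5 - 4*(-2) = -5 + 8 = 3)
y(n) = 9*n (y(n) = (3*3)*n = 9*n)
y((4*M(6))*6 - 1*89) - X(181) = 9*((4*(-2))*6 - 1*89) - 1*181 = 9*(-8*6 - 89) - 181 = 9*(-48 - 89) - 181 = 9*(-137) - 181 = -1233 - 181 = -1414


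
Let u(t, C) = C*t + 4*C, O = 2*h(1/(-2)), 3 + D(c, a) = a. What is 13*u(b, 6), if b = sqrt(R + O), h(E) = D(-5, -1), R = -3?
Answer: 312 + 78*I*sqrt(11) ≈ 312.0 + 258.7*I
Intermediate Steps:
D(c, a) = -3 + a
h(E) = -4 (h(E) = -3 - 1 = -4)
O = -8 (O = 2*(-4) = -8)
b = I*sqrt(11) (b = sqrt(-3 - 8) = sqrt(-11) = I*sqrt(11) ≈ 3.3166*I)
u(t, C) = 4*C + C*t
13*u(b, 6) = 13*(6*(4 + I*sqrt(11))) = 13*(24 + 6*I*sqrt(11)) = 312 + 78*I*sqrt(11)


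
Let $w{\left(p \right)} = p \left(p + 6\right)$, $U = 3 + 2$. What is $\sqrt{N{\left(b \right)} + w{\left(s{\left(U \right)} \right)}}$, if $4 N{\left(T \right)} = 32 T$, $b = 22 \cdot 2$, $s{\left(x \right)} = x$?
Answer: $\sqrt{407} \approx 20.174$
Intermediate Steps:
$U = 5$
$b = 44$
$w{\left(p \right)} = p \left(6 + p\right)$
$N{\left(T \right)} = 8 T$ ($N{\left(T \right)} = \frac{32 T}{4} = 8 T$)
$\sqrt{N{\left(b \right)} + w{\left(s{\left(U \right)} \right)}} = \sqrt{8 \cdot 44 + 5 \left(6 + 5\right)} = \sqrt{352 + 5 \cdot 11} = \sqrt{352 + 55} = \sqrt{407}$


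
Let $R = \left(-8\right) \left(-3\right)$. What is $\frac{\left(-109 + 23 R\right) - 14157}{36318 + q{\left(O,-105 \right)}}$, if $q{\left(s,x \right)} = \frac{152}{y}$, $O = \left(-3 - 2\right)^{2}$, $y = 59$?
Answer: $- \frac{404563}{1071457} \approx -0.37758$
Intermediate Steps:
$R = 24$
$O = 25$ ($O = \left(-5\right)^{2} = 25$)
$q{\left(s,x \right)} = \frac{152}{59}$
$\frac{\left(-109 + 23 R\right) - 14157}{36318 + q{\left(O,-105 \right)}} = \frac{\left(-109 + 23 \cdot 24\right) - 14157}{36318 + \frac{152}{59}} = \frac{\left(-109 + 552\right) - 14157}{\frac{2142914}{59}} = \left(443 - 14157\right) \frac{59}{2142914} = \left(-13714\right) \frac{59}{2142914} = - \frac{404563}{1071457}$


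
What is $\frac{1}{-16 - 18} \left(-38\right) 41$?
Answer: $\frac{779}{17} \approx 45.824$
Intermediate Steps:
$\frac{1}{-16 - 18} \left(-38\right) 41 = \frac{1}{-34} \left(-38\right) 41 = \left(- \frac{1}{34}\right) \left(-38\right) 41 = \frac{19}{17} \cdot 41 = \frac{779}{17}$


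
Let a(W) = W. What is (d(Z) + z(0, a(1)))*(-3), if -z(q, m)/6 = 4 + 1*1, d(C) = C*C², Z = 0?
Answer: 90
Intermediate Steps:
d(C) = C³
z(q, m) = -30 (z(q, m) = -6*(4 + 1*1) = -6*(4 + 1) = -6*5 = -30)
(d(Z) + z(0, a(1)))*(-3) = (0³ - 30)*(-3) = (0 - 30)*(-3) = -30*(-3) = 90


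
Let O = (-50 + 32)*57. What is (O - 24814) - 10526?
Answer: -36366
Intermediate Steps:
O = -1026 (O = -18*57 = -1026)
(O - 24814) - 10526 = (-1026 - 24814) - 10526 = -25840 - 10526 = -36366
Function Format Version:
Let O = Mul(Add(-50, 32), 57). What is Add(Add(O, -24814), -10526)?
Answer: -36366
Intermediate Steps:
O = -1026 (O = Mul(-18, 57) = -1026)
Add(Add(O, -24814), -10526) = Add(Add(-1026, -24814), -10526) = Add(-25840, -10526) = -36366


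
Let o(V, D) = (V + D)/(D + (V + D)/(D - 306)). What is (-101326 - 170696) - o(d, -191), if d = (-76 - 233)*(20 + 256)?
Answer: -2613633019/9452 ≈ -2.7652e+5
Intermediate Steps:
d = -85284 (d = -309*276 = -85284)
o(V, D) = (D + V)/(D + (D + V)/(-306 + D))
(-101326 - 170696) - o(d, -191) = (-101326 - 170696) - ((-191)² - 306*(-191) - 306*(-85284) - 191*(-85284))/(-85284 + (-191)² - 305*(-191)) = -272022 - (36481 + 58446 + 26096904 + 16289244)/(-85284 + 36481 + 58255) = -272022 - 42481075/9452 = -2613633019/9452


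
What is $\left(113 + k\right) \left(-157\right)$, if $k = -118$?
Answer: $785$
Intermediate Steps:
$\left(113 + k\right) \left(-157\right) = \left(113 - 118\right) \left(-157\right) = \left(-5\right) \left(-157\right) = 785$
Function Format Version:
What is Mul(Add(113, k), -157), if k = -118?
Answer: 785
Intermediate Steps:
Mul(Add(113, k), -157) = Mul(Add(113, -118), -157) = Mul(-5, -157) = 785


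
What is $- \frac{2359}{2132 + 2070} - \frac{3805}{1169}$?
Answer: $- \frac{18746281}{4912138} \approx -3.8163$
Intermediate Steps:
$- \frac{2359}{2132 + 2070} - \frac{3805}{1169} = - \frac{2359}{4202} - \frac{3805}{1169} = - \frac{18746281}{4912138}$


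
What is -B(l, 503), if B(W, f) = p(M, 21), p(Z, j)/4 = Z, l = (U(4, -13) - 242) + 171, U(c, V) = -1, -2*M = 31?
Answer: 62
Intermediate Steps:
M = -31/2 (M = -½*31 = -31/2 ≈ -15.500)
l = -72 (l = (-1 - 242) + 171 = -243 + 171 = -72)
p(Z, j) = 4*Z
B(W, f) = -62 (B(W, f) = 4*(-31/2) = -62)
-B(l, 503) = -1*(-62) = 62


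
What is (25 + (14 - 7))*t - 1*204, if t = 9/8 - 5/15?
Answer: -536/3 ≈ -178.67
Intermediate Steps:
t = 19/24 (t = 9*(⅛) - 5*1/15 = 9/8 - ⅓ = 19/24 ≈ 0.79167)
(25 + (14 - 7))*t - 1*204 = (25 + (14 - 7))*(19/24) - 1*204 = (25 + 7)*(19/24) - 204 = 32*(19/24) - 204 = 76/3 - 204 = -536/3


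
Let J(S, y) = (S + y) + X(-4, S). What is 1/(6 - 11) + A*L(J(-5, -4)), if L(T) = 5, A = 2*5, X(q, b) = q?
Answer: 249/5 ≈ 49.800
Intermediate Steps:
J(S, y) = -4 + S + y (J(S, y) = (S + y) - 4 = -4 + S + y)
A = 10
1/(6 - 11) + A*L(J(-5, -4)) = 1/(6 - 11) + 10*5 = 1/(-5) + 50 = -1/5 + 50 = 249/5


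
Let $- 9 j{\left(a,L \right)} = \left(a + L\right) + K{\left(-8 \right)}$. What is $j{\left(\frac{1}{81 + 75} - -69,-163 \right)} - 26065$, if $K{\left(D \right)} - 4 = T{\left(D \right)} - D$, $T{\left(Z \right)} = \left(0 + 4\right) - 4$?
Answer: $- \frac{36582469}{1404} \approx -26056.0$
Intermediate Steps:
$T{\left(Z \right)} = 0$ ($T{\left(Z \right)} = 4 - 4 = 0$)
$K{\left(D \right)} = 4 - D$ ($K{\left(D \right)} = 4 + \left(0 - D\right) = 4 - D$)
$j{\left(a,L \right)} = - \frac{4}{3} - \frac{L}{9} - \frac{a}{9}$ ($j{\left(a,L \right)} = - \frac{\left(a + L\right) + \left(4 - -8\right)}{9} = - \frac{\left(L + a\right) + \left(4 + 8\right)}{9} = - \frac{\left(L + a\right) + 12}{9} = - \frac{12 + L + a}{9} = - \frac{4}{3} - \frac{L}{9} - \frac{a}{9}$)
$j{\left(\frac{1}{81 + 75} - -69,-163 \right)} - 26065 = \left(- \frac{4}{3} - - \frac{163}{9} - \frac{\frac{1}{81 + 75} - -69}{9}\right) - 26065 = \left(- \frac{4}{3} + \frac{163}{9} - \frac{\frac{1}{156} + 69}{9}\right) - 26065 = \left(- \frac{4}{3} + \frac{163}{9} - \frac{10765}{1404}\right) - 26065 = \frac{12791}{1404} - 26065 = - \frac{36582469}{1404}$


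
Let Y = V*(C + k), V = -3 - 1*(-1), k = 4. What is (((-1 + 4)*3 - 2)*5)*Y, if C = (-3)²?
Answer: -910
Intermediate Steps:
V = -2 (V = -3 + 1 = -2)
C = 9
Y = -26 (Y = -2*(9 + 4) = -2*13 = -26)
(((-1 + 4)*3 - 2)*5)*Y = (((-1 + 4)*3 - 2)*5)*(-26) = ((3*3 - 2)*5)*(-26) = ((9 - 2)*5)*(-26) = (7*5)*(-26) = 35*(-26) = -910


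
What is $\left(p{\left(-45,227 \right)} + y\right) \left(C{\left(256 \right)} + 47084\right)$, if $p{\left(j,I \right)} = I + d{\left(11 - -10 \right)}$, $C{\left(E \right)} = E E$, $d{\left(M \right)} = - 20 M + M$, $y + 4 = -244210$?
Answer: $-27522751320$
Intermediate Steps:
$y = -244214$ ($y = -4 - 244210 = -244214$)
$d{\left(M \right)} = - 19 M$
$C{\left(E \right)} = E^{2}$
$p{\left(j,I \right)} = -399 + I$ ($p{\left(j,I \right)} = I - 19 \left(11 - -10\right) = I - 19 \left(11 + 10\right) = I - 399 = -399 + I$)
$\left(p{\left(-45,227 \right)} + y\right) \left(C{\left(256 \right)} + 47084\right) = \left(\left(-399 + 227\right) - 244214\right) \left(256^{2} + 47084\right) = \left(-172 - 244214\right) \left(65536 + 47084\right) = \left(-244386\right) 112620 = -27522751320$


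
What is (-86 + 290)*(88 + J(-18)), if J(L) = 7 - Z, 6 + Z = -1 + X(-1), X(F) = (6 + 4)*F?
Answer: 22848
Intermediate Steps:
X(F) = 10*F
Z = -17 (Z = -6 + (-1 + 10*(-1)) = -6 + (-1 - 10) = -6 - 11 = -17)
J(L) = 24 (J(L) = 7 - 1*(-17) = 7 + 17 = 24)
(-86 + 290)*(88 + J(-18)) = (-86 + 290)*(88 + 24) = 204*112 = 22848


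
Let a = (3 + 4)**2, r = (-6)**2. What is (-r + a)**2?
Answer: 169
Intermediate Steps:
r = 36
a = 49 (a = 7**2 = 49)
(-r + a)**2 = (-1*36 + 49)**2 = (-36 + 49)**2 = 13**2 = 169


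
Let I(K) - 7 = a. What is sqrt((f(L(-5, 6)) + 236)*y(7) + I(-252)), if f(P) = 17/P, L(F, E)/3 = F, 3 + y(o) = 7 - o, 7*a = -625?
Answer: I*sqrt(963935)/35 ≈ 28.051*I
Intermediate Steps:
a = -625/7 (a = (1/7)*(-625) = -625/7 ≈ -89.286)
y(o) = 4 - o (y(o) = -3 + (7 - o) = 4 - o)
L(F, E) = 3*F
I(K) = -576/7 (I(K) = 7 - 625/7 = -576/7)
sqrt((f(L(-5, 6)) + 236)*y(7) + I(-252)) = sqrt((17/((3*(-5))) + 236)*(4 - 1*7) - 576/7) = sqrt((17/(-15) + 236)*(4 - 7) - 576/7) = sqrt((17*(-1/15) + 236)*(-3) - 576/7) = sqrt((-17/15 + 236)*(-3) - 576/7) = sqrt((3523/15)*(-3) - 576/7) = sqrt(-3523/5 - 576/7) = sqrt(-27541/35) = I*sqrt(963935)/35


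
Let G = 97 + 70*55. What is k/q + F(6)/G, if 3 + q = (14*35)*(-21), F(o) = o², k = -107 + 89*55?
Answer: -6175896/13542157 ≈ -0.45605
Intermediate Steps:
k = 4788 (k = -107 + 4895 = 4788)
G = 3947 (G = 97 + 3850 = 3947)
q = -10293 (q = -3 + (14*35)*(-21) = -3 + 490*(-21) = -3 - 10290 = -10293)
k/q + F(6)/G = 4788/(-10293) + 6²/3947 = 4788*(-1/10293) + 36*(1/3947) = -1596/3431 + 36/3947 = -6175896/13542157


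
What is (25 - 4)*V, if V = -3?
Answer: -63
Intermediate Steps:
(25 - 4)*V = (25 - 4)*(-3) = 21*(-3) = -63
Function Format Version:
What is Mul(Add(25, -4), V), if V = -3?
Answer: -63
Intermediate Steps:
Mul(Add(25, -4), V) = Mul(Add(25, -4), -3) = Mul(21, -3) = -63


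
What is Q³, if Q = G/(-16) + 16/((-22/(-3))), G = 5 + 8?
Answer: 13997521/5451776 ≈ 2.5675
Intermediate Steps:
G = 13
Q = 241/176 (Q = 13/(-16) + 16/((-22/(-3))) = 13*(-1/16) + 16/((-22*(-⅓))) = -13/16 + 16/(22/3) = -13/16 + 16*(3/22) = -13/16 + 24/11 = 241/176 ≈ 1.3693)
Q³ = (241/176)³ = 13997521/5451776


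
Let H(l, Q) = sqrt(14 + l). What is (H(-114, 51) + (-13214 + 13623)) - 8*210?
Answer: -1271 + 10*I ≈ -1271.0 + 10.0*I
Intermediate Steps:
(H(-114, 51) + (-13214 + 13623)) - 8*210 = (sqrt(14 - 114) + (-13214 + 13623)) - 8*210 = (sqrt(-100) + 409) - 1680 = (10*I + 409) - 1680 = (409 + 10*I) - 1680 = -1271 + 10*I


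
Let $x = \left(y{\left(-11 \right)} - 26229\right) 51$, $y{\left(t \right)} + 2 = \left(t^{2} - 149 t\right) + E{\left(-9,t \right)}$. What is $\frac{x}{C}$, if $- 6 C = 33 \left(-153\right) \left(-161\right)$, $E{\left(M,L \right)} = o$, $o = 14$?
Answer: $\frac{48914}{5313} \approx 9.2065$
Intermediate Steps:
$E{\left(M,L \right)} = 14$
$C = - \frac{270963}{2}$ ($C = - \frac{33 \left(-153\right) \left(-161\right)}{6} = - \frac{\left(-5049\right) \left(-161\right)}{6} = \left(- \frac{1}{6}\right) 812889 = - \frac{270963}{2} \approx -1.3548 \cdot 10^{5}$)
$y{\left(t \right)} = 12 + t^{2} - 149 t$ ($y{\left(t \right)} = -2 + \left(\left(t^{2} - 149 t\right) + 14\right) = -2 + \left(14 + t^{2} - 149 t\right) = 12 + t^{2} - 149 t$)
$x = -1247307$ ($x = \left(\left(12 + \left(-11\right)^{2} - -1639\right) - 26229\right) 51 = \left(\left(12 + 121 + 1639\right) - 26229\right) 51 = \left(1772 - 26229\right) 51 = \left(-24457\right) 51 = -1247307$)
$\frac{x}{C} = - \frac{1247307}{- \frac{270963}{2}} = \left(-1247307\right) \left(- \frac{2}{270963}\right) = \frac{48914}{5313}$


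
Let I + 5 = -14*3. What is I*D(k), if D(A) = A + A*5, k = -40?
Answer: 11280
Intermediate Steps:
I = -47 (I = -5 - 14*3 = -5 - 42 = -47)
D(A) = 6*A (D(A) = A + 5*A = 6*A)
I*D(k) = -282*(-40) = -47*(-240) = 11280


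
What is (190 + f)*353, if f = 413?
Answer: 212859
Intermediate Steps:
(190 + f)*353 = (190 + 413)*353 = 603*353 = 212859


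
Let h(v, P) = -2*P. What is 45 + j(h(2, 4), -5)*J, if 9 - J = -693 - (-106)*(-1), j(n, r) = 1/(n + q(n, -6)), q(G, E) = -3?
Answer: -313/11 ≈ -28.455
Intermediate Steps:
j(n, r) = 1/(-3 + n) (j(n, r) = 1/(n - 3) = 1/(-3 + n))
J = 808 (J = 9 - (-693 - (-106)*(-1)) = 9 - (-693 - 1*106) = 9 - (-693 - 106) = 9 - 1*(-799) = 9 + 799 = 808)
45 + j(h(2, 4), -5)*J = 45 + 808/(-3 - 2*4) = 45 + 808/(-3 - 8) = 45 + 808/(-11) = 45 - 1/11*808 = 45 - 808/11 = -313/11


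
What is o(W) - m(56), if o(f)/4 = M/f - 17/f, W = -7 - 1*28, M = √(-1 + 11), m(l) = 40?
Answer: -1332/35 - 4*√10/35 ≈ -38.419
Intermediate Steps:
M = √10 ≈ 3.1623
W = -35 (W = -7 - 28 = -35)
o(f) = -68/f + 4*√10/f (o(f) = 4*(√10/f - 17/f) = 4*(-17/f + √10/f) = -68/f + 4*√10/f)
o(W) - m(56) = 4*(-17 + √10)/(-35) - 1*40 = 4*(-1/35)*(-17 + √10) - 40 = (68/35 - 4*√10/35) - 40 = -1332/35 - 4*√10/35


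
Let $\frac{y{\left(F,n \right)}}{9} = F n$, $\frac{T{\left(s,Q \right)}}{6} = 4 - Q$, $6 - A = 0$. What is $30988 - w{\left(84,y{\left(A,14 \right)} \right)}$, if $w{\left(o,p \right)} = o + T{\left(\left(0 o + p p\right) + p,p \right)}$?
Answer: $35416$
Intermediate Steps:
$A = 6$ ($A = 6 - 0 = 6 + 0 = 6$)
$T{\left(s,Q \right)} = 24 - 6 Q$ ($T{\left(s,Q \right)} = 6 \left(4 - Q\right) = 24 - 6 Q$)
$y{\left(F,n \right)} = 9 F n$
$w{\left(o,p \right)} = 24 + o - 6 p$ ($w{\left(o,p \right)} = o - \left(-24 + 6 p\right) = 24 + o - 6 p$)
$30988 - w{\left(84,y{\left(A,14 \right)} \right)} = 30988 - \left(24 + 84 - 6 \cdot 9 \cdot 6 \cdot 14\right) = 30988 - \left(24 + 84 - 4536\right) = 30988 - -4428 = 30988 + 4428 = 35416$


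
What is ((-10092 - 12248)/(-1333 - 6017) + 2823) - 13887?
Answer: -8129806/735 ≈ -11061.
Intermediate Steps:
((-10092 - 12248)/(-1333 - 6017) + 2823) - 13887 = (-22340/(-7350) + 2823) - 13887 = (-22340*(-1/7350) + 2823) - 13887 = (2234/735 + 2823) - 13887 = 2077139/735 - 13887 = -8129806/735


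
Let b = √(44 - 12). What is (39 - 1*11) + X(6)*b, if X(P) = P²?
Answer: 28 + 144*√2 ≈ 231.65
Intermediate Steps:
b = 4*√2 (b = √32 = 4*√2 ≈ 5.6569)
(39 - 1*11) + X(6)*b = (39 - 1*11) + 6²*(4*√2) = (39 - 11) + 36*(4*√2) = 28 + 144*√2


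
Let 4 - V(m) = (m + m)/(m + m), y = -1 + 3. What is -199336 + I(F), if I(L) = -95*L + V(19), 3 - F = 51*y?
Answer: -189928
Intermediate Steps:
y = 2
V(m) = 3 (V(m) = 4 - (m + m)/(m + m) = 4 - 2*m/(2*m) = 4 - 2*m*1/(2*m) = 4 - 1*1 = 4 - 1 = 3)
F = -99 (F = 3 - 51*2 = 3 - 1*102 = 3 - 102 = -99)
I(L) = 3 - 95*L (I(L) = -95*L + 3 = 3 - 95*L)
-199336 + I(F) = -199336 + (3 - 95*(-99)) = -199336 + (3 + 9405) = -199336 + 9408 = -189928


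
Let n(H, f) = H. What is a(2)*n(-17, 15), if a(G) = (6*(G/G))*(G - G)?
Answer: 0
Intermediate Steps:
a(G) = 0 (a(G) = (6*1)*0 = 6*0 = 0)
a(2)*n(-17, 15) = 0*(-17) = 0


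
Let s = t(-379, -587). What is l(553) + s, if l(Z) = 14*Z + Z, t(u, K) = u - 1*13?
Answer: 7903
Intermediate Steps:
t(u, K) = -13 + u (t(u, K) = u - 13 = -13 + u)
l(Z) = 15*Z
s = -392 (s = -13 - 379 = -392)
l(553) + s = 15*553 - 392 = 8295 - 392 = 7903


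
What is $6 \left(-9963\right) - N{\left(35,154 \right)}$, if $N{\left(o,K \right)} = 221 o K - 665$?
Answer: $-1250303$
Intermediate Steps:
$N{\left(o,K \right)} = -665 + 221 K o$ ($N{\left(o,K \right)} = 221 K o - 665 = -665 + 221 K o$)
$6 \left(-9963\right) - N{\left(35,154 \right)} = 6 \left(-9963\right) - \left(-665 + 221 \cdot 154 \cdot 35\right) = -59778 - \left(-665 + 1191190\right) = -59778 - 1190525 = -1250303$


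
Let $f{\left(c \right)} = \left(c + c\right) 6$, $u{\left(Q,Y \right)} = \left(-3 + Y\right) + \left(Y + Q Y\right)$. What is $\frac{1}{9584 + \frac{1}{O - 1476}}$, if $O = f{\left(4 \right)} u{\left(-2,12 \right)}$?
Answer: $\frac{1620}{15526079} \approx 0.00010434$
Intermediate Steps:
$u{\left(Q,Y \right)} = -3 + 2 Y + Q Y$
$f{\left(c \right)} = 12 c$ ($f{\left(c \right)} = 2 c 6 = 12 c$)
$O = -144$ ($O = 12 \cdot 4 \left(-3 + 2 \cdot 12 - 24\right) = 48 \left(-3 + 24 - 24\right) = 48 \left(-3\right) = -144$)
$\frac{1}{9584 + \frac{1}{O - 1476}} = \frac{1}{9584 + \frac{1}{-144 - 1476}} = \frac{1}{9584 + \frac{1}{-1620}} = \frac{1}{9584 - \frac{1}{1620}} = \frac{1}{\frac{15526079}{1620}} = \frac{1620}{15526079}$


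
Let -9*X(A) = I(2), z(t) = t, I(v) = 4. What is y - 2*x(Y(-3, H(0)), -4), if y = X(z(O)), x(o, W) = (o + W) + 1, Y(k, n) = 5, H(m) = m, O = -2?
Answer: -40/9 ≈ -4.4444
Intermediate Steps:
X(A) = -4/9 (X(A) = -⅑*4 = -4/9)
x(o, W) = 1 + W + o (x(o, W) = (W + o) + 1 = 1 + W + o)
y = -4/9 ≈ -0.44444
y - 2*x(Y(-3, H(0)), -4) = -4/9 - 2*(1 - 4 + 5) = -4/9 - 2*2 = -4/9 - 4 = -40/9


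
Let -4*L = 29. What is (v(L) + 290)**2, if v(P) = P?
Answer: 1279161/16 ≈ 79948.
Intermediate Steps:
L = -29/4 (L = -1/4*29 = -29/4 ≈ -7.2500)
(v(L) + 290)**2 = (-29/4 + 290)**2 = (1131/4)**2 = 1279161/16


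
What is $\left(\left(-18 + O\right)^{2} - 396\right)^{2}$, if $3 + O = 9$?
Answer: $63504$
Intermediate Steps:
$O = 6$ ($O = -3 + 9 = 6$)
$\left(\left(-18 + O\right)^{2} - 396\right)^{2} = \left(\left(-18 + 6\right)^{2} - 396\right)^{2} = \left(\left(-12\right)^{2} - 396\right)^{2} = \left(144 - 396\right)^{2} = \left(-252\right)^{2} = 63504$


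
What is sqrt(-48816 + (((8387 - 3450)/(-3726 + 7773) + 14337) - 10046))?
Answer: I*sqrt(729219775686)/4047 ≈ 211.01*I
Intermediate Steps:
sqrt(-48816 + (((8387 - 3450)/(-3726 + 7773) + 14337) - 10046)) = sqrt(-48816 + ((4937/4047 + 14337) - 10046)) = sqrt(-48816 + (58026776/4047 - 10046)) = sqrt(-48816 + 17370614/4047) = sqrt(-180187738/4047) = I*sqrt(729219775686)/4047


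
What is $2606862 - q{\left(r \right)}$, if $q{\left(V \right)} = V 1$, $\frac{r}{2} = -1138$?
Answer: $2609138$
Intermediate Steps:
$r = -2276$ ($r = 2 \left(-1138\right) = -2276$)
$q{\left(V \right)} = V$
$2606862 - q{\left(r \right)} = 2606862 - -2276 = 2606862 + 2276 = 2609138$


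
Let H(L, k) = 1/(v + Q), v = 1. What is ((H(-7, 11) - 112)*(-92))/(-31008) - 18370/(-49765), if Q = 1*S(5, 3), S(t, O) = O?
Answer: 3865533/102874208 ≈ 0.037575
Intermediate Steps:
Q = 3 (Q = 1*3 = 3)
H(L, k) = ¼ (H(L, k) = 1/(1 + 3) = 1/4 = ¼)
((H(-7, 11) - 112)*(-92))/(-31008) - 18370/(-49765) = ((¼ - 112)*(-92))/(-31008) - 18370/(-49765) = -447/4*(-92)*(-1/31008) - 18370*(-1/49765) = 10281*(-1/31008) + 3674/9953 = -3427/10336 + 3674/9953 = 3865533/102874208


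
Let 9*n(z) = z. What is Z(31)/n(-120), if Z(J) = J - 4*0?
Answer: -93/40 ≈ -2.3250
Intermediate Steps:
n(z) = z/9
Z(J) = J (Z(J) = J + 0 = J)
Z(31)/n(-120) = 31/(((1/9)*(-120))) = 31/(-40/3) = 31*(-3/40) = -93/40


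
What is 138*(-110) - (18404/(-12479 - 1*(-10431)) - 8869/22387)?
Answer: -173887802405/11462144 ≈ -15171.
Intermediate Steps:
138*(-110) - (18404/(-12479 - 1*(-10431)) - 8869/22387) = -15180 - (18404/(-12479 + 10431) - 8869*1/22387) = -15180 - (18404/(-2048) - 8869/22387) = -15180 - (18404*(-1/2048) - 8869/22387) = -15180 - (-4601/512 - 8869/22387) = -15180 - 1*(-107543515/11462144) = -15180 + 107543515/11462144 = -173887802405/11462144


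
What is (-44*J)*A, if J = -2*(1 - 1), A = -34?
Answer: 0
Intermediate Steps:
J = 0 (J = -2*0 = 0)
(-44*J)*A = -44*0*(-34) = 0*(-34) = 0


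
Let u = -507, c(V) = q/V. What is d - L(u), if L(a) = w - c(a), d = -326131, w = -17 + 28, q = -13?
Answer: -12719537/39 ≈ -3.2614e+5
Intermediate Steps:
c(V) = -13/V
w = 11
L(a) = 11 + 13/a (L(a) = 11 - (-13)/a = 11 + 13/a)
d - L(u) = -326131 - (11 + 13/(-507)) = -326131 - (11 + 13*(-1/507)) = -326131 - (11 - 1/39) = -326131 - 1*428/39 = -326131 - 428/39 = -12719537/39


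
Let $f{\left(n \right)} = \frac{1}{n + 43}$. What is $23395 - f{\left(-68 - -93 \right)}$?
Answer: $\frac{1590859}{68} \approx 23395.0$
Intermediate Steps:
$f{\left(n \right)} = \frac{1}{43 + n}$
$23395 - f{\left(-68 - -93 \right)} = 23395 - \frac{1}{43 - -25} = 23395 - \frac{1}{43 + \left(-68 + 93\right)} = 23395 - \frac{1}{43 + 25} = 23395 - \frac{1}{68} = \frac{1590859}{68}$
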